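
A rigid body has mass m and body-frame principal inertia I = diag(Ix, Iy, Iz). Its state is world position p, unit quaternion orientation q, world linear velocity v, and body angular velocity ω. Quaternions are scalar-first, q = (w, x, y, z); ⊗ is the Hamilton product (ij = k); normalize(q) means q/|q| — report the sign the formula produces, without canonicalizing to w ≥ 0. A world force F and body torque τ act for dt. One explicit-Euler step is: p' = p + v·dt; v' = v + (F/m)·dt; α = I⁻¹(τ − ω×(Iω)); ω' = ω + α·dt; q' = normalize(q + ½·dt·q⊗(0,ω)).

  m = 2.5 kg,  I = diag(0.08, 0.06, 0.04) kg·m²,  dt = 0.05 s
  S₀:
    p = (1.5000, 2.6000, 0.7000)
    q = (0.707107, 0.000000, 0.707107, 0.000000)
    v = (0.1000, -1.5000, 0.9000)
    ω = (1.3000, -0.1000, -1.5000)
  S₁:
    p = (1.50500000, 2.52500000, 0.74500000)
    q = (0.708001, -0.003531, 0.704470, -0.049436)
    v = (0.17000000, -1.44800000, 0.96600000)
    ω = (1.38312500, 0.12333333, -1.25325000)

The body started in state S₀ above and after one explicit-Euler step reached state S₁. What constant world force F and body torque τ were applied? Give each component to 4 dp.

F = (3.5000, 2.6000, 3.3000)
τ = (0.1300, 0.1900, 0.2000)

rate change Δω = (0.08312500, 0.22333333, 0.24675000)
τ = I·(Δω/dt) + ω₀×(Iω₀) = (0.1300, 0.1900, 0.2000)
velocity change Δv = (0.07000000, 0.05200000, 0.06600000)
F = m·Δv/dt = (3.5000, 2.6000, 3.3000)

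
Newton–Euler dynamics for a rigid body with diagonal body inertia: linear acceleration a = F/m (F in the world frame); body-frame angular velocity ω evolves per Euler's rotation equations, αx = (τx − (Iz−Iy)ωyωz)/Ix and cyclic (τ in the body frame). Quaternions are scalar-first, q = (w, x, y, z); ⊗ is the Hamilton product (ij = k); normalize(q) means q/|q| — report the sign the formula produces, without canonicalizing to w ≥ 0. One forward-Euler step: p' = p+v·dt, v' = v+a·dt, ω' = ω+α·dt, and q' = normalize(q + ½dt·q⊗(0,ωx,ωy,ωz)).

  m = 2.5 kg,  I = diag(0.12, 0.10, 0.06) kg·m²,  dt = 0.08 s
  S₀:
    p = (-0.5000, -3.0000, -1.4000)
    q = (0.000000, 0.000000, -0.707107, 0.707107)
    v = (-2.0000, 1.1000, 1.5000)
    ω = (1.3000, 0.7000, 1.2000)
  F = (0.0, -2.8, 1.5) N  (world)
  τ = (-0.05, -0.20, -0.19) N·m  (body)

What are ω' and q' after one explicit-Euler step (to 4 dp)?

ω' = (1.2891, 0.4651, 0.9709)
q' = (-0.0141, -0.0536, -0.6684, 0.7417)

ω×(Iω) gyroscopic = (-0.0336, 0.0936, -0.0182)
angular accel α = (-0.1367, -2.9360, -2.8633)
ω + α·dt = (1.2891, 0.4651, 0.9709)
Hamilton product q⊗(0,ω) = (-0.3535535, -1.3435033, 0.9192391, 0.9192391)
q' = normalize(q + ½dt·q⊗(0,ω)) = (-0.0141, -0.0536, -0.6684, 0.7417)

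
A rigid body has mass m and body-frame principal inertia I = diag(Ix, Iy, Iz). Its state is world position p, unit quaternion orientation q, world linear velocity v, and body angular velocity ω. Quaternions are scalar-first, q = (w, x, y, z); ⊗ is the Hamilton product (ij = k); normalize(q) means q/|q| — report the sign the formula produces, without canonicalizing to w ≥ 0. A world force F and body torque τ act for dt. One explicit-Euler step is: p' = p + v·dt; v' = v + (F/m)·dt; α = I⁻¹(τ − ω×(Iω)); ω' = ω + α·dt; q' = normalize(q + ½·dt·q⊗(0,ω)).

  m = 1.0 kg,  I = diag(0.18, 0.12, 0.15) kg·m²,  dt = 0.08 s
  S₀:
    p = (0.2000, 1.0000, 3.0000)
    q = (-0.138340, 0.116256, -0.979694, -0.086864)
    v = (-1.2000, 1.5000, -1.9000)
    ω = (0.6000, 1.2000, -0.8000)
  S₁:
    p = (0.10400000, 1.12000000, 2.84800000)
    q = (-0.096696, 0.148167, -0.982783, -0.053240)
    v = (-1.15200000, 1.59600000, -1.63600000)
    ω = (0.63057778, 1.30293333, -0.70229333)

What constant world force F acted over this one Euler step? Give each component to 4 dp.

v₁ − v₀ = (0.04800000, 0.09600000, 0.26400000)
applied force F = (0.6000, 1.2000, 3.3000)

F = (0.6000, 1.2000, 3.3000)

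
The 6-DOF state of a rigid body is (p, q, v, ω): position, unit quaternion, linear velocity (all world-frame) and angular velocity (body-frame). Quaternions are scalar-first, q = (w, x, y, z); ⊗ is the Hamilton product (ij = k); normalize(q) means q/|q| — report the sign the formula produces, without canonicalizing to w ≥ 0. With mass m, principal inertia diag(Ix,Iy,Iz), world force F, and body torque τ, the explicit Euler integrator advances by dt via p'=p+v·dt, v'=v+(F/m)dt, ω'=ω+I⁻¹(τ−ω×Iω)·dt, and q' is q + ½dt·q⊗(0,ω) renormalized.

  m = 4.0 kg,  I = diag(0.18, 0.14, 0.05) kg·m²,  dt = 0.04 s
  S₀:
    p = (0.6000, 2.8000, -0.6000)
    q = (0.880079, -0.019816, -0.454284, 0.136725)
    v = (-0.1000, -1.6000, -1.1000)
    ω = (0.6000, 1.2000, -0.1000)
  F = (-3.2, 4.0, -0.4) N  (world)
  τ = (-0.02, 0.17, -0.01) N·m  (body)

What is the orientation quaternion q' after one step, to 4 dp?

2q̇ = q⊗(0,ω) = (0.5707029, 0.4094058, 1.1361482, 0.1607833)
q' = normalize(q + ½dt·q⊗(0,ω)) = (0.8912, -0.0116, -0.4314, 0.1399)

q' = (0.8912, -0.0116, -0.4314, 0.1399)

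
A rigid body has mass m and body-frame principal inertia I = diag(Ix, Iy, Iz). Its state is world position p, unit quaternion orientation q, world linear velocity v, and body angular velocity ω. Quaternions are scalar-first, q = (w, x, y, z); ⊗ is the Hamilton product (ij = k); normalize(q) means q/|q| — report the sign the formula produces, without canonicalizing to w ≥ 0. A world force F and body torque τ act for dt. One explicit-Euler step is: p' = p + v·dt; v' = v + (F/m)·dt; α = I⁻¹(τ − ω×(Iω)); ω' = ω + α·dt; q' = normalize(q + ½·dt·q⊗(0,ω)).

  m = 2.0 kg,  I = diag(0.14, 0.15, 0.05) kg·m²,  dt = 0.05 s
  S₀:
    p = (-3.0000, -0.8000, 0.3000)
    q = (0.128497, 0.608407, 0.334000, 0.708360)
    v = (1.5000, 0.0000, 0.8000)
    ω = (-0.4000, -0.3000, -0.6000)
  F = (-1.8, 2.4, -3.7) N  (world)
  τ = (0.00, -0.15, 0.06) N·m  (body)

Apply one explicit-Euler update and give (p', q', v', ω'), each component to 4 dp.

p' = (-2.9250, -0.8000, 0.3400)
q' = (0.1477, 0.6073, 0.3350, 0.7051)
v' = (1.4550, 0.0600, 0.7075)
ω' = (-0.3936, -0.3572, -0.5412)

new position p' = (-2.9250, -0.8000, 0.3400)
v' = v + a·dt = (1.4550, 0.0600, 0.7075)
angular accel α = (0.1286, -1.1440, 1.1760)
ω' = ω + α·dt = (-0.3936, -0.3572, -0.5412)
2q̇ = q⊗(0,ω) = (0.7685788, -0.0392908, 0.0431511, -0.1260203)
q' = normalize(q + ½dt·q⊗(0,ω)) = (0.1477, 0.6073, 0.3350, 0.7051)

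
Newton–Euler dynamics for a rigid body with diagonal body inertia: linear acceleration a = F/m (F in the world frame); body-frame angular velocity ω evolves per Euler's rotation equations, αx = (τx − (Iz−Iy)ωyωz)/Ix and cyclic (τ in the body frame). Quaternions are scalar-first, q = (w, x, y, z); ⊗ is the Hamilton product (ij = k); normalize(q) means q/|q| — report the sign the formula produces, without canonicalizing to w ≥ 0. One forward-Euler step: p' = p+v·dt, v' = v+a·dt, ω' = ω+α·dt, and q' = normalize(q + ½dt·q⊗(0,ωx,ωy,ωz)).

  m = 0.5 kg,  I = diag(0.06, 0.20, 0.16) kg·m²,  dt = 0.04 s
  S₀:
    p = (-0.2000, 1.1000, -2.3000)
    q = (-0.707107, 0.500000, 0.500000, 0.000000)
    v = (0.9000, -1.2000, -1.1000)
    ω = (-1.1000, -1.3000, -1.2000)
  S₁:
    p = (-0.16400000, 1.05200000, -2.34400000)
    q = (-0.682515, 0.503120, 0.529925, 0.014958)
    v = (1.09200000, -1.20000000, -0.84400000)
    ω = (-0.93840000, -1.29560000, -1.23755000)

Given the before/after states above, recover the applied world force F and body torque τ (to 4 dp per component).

Δv = v₁−v₀ = (0.19200000, 0.00000000, 0.25600000)
m·(v₁−v₀)/dt = (2.4000, 0.0000, 3.2000)
ω₁ − ω₀ = (0.16160000, 0.00440000, -0.03755000)
ω₀×(Iω₀) = (-0.0624, -0.1320, 0.2002)
applied torque τ = (0.1800, -0.1100, 0.0500)

F = (2.4000, 0.0000, 3.2000)
τ = (0.1800, -0.1100, 0.0500)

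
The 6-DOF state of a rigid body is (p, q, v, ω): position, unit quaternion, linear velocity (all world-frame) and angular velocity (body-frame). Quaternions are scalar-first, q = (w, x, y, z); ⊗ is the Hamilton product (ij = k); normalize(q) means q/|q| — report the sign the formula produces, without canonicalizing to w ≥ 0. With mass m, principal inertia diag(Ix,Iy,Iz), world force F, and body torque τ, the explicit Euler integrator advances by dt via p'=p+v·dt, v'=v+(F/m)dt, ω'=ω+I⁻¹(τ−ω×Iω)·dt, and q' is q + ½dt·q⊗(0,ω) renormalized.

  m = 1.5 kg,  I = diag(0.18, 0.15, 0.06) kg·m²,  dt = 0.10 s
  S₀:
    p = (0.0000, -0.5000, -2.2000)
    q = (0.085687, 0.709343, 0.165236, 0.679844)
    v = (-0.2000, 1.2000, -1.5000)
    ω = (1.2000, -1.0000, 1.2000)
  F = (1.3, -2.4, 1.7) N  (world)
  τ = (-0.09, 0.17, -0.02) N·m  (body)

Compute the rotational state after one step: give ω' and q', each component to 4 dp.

α = I⁻¹(τ − ω×Iω) = (-1.1000, -0.0187, -0.9333)
ω + α·dt = (1.0900, -1.0019, 1.1067)
Hamilton product q⊗(0,ω) = (-1.5017884, 0.9809516, -0.1210858, -0.8048018)
q' = normalize(q + ½dt·q⊗(0,ω)) = (0.0105, 0.7547, 0.1584, 0.6365)

ω' = (1.0900, -1.0019, 1.1067)
q' = (0.0105, 0.7547, 0.1584, 0.6365)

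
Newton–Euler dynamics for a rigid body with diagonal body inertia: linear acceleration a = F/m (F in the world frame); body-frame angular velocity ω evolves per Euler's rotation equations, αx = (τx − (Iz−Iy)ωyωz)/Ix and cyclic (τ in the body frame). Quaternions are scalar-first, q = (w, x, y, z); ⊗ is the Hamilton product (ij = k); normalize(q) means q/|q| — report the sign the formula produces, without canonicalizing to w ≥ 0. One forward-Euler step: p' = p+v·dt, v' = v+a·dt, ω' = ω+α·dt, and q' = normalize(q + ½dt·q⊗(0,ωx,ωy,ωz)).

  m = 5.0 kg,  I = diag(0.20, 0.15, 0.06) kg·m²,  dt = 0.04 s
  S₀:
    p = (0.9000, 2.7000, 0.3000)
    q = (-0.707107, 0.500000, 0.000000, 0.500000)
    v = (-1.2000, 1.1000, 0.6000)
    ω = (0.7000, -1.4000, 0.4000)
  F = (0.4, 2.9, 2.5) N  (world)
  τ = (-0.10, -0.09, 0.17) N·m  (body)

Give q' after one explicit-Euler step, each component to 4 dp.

q⊗(0,ω) = (-0.5500000, 0.2050251, 1.1399498, -0.9828428)
updated quaternion q' = (-0.7177, 0.5038, 0.0228, 0.4801)

q' = (-0.7177, 0.5038, 0.0228, 0.4801)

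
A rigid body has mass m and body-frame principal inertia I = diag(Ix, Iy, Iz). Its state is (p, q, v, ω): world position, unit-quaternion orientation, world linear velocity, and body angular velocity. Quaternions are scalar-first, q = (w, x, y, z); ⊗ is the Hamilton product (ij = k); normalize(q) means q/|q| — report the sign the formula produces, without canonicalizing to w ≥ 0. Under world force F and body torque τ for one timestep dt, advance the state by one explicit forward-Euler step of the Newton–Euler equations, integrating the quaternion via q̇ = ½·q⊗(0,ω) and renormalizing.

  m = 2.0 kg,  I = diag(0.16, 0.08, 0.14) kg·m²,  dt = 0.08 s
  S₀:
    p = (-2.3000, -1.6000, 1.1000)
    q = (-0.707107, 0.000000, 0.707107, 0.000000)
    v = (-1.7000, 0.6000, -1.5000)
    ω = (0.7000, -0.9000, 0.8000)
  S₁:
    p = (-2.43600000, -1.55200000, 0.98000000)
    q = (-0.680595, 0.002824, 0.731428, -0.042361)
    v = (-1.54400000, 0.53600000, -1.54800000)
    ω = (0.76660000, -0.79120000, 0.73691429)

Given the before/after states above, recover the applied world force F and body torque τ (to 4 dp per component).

ω₁ − ω₀ = (0.06660000, 0.10880000, -0.06308571)
gyro term ω₀×Iω₀ = (-0.0432, 0.0112, 0.0504)
I·α + gyro = (0.0900, 0.1200, -0.0600)
Δv = v₁−v₀ = (0.15600000, -0.06400000, -0.04800000)
applied force F = (3.9000, -1.6000, -1.2000)

F = (3.9000, -1.6000, -1.2000)
τ = (0.0900, 0.1200, -0.0600)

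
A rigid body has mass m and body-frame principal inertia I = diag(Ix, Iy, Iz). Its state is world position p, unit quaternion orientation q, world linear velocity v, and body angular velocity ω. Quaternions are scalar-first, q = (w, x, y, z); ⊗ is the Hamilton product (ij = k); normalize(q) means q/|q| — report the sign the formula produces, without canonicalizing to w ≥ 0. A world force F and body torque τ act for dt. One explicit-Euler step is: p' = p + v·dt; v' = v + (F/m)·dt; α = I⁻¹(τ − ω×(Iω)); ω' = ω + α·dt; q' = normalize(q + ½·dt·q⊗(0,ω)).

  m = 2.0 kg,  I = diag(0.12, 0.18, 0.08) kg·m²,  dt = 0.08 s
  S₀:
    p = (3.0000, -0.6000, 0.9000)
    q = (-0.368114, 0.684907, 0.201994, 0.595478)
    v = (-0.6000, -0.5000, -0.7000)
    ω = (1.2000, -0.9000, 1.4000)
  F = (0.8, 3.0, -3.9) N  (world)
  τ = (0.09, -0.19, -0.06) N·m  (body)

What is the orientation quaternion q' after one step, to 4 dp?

q' = (-0.4256, 0.6976, 0.2048, 0.5387)

2q̇ = q⊗(0,ω) = (-1.4737630, 0.3769850, 0.0870064, -1.3741687)
updated quaternion q' = (-0.4256, 0.6976, 0.2048, 0.5387)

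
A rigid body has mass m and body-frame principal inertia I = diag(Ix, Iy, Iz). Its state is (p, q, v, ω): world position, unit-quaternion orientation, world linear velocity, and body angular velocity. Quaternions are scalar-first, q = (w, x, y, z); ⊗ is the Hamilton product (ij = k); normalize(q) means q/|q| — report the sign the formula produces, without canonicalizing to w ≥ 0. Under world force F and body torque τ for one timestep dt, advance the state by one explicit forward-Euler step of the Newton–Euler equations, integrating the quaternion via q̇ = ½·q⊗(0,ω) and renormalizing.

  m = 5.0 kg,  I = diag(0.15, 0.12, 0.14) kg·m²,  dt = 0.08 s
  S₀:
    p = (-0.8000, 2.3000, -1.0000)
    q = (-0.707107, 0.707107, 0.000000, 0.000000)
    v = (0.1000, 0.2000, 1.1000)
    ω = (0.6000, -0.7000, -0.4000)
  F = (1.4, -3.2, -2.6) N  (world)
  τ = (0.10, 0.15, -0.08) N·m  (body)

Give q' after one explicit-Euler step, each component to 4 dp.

q⊗(0,ω) = (-0.4242642, -0.4242642, 0.7778177, -0.2121321)
q' = normalize(q + ½dt·q⊗(0,ω)) = (-0.7235, 0.6896, 0.0311, -0.0085)

q' = (-0.7235, 0.6896, 0.0311, -0.0085)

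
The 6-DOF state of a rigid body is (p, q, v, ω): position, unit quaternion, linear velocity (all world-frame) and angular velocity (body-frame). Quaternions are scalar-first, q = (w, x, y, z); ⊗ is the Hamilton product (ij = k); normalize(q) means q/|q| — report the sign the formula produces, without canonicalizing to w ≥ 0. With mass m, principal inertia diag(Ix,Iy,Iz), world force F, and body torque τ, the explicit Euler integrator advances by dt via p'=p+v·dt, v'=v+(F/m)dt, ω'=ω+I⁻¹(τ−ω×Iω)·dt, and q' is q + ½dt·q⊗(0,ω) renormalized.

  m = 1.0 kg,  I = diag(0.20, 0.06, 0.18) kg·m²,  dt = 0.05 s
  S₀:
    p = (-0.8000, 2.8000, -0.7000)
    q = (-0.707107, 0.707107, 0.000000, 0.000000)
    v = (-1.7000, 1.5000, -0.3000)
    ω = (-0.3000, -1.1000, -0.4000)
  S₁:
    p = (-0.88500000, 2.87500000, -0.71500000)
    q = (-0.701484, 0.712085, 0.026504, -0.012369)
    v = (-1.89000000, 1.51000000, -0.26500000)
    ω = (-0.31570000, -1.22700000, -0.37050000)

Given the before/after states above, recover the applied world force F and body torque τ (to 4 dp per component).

F = (-3.8000, 0.2000, 0.7000)
τ = (-0.0100, -0.1500, 0.0600)

Δv = v₁−v₀ = (-0.19000000, 0.01000000, 0.03500000)
applied force F = (-3.8000, 0.2000, 0.7000)
Δω = ω₁−ω₀ = (-0.01570000, -0.12700000, 0.02950000)
gyro term ω₀×Iω₀ = (0.0528, 0.0024, -0.0462)
applied torque τ = (-0.0100, -0.1500, 0.0600)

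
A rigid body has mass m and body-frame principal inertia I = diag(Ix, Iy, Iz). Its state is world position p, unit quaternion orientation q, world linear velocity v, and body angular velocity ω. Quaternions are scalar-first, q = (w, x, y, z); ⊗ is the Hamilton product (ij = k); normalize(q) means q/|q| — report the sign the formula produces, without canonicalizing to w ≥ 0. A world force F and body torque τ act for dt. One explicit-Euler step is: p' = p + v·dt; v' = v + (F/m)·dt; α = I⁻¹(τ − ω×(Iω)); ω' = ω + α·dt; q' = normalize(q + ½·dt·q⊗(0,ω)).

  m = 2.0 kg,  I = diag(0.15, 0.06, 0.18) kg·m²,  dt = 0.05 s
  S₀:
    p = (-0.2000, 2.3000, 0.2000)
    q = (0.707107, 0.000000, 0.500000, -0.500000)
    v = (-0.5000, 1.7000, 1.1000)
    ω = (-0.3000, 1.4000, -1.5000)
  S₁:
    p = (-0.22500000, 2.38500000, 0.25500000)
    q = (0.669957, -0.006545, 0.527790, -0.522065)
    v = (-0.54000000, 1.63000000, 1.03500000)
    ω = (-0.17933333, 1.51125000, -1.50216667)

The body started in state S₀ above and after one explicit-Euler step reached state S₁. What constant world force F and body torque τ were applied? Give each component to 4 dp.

F = (-1.6000, -2.8000, -2.6000)
τ = (0.1100, 0.1200, 0.0300)

rate change Δω = (0.12066667, 0.11125000, -0.00216667)
I·α + gyro = (0.1100, 0.1200, 0.0300)
v₁ − v₀ = (-0.04000000, -0.07000000, -0.06500000)
F = m·Δv/dt = (-1.6000, -2.8000, -2.6000)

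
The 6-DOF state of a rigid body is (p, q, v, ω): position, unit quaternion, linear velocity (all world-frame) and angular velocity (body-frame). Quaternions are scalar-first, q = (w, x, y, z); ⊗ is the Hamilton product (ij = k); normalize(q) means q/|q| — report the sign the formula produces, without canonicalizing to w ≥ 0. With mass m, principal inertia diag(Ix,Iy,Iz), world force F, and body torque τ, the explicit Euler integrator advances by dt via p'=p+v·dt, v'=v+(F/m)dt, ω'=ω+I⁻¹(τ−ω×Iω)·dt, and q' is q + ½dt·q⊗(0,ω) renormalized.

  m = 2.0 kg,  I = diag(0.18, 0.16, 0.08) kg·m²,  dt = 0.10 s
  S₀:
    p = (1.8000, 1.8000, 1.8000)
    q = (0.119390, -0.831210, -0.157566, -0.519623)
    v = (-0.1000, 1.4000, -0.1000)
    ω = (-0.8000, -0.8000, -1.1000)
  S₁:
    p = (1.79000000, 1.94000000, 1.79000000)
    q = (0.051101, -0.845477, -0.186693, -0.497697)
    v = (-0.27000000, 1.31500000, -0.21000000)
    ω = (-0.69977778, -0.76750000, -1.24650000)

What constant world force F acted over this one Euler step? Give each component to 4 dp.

F = (-3.4000, -1.7000, -2.2000)

velocity change Δv = (-0.17000000, -0.08500000, -0.11000000)
m·(v₁−v₀)/dt = (-3.4000, -1.7000, -2.2000)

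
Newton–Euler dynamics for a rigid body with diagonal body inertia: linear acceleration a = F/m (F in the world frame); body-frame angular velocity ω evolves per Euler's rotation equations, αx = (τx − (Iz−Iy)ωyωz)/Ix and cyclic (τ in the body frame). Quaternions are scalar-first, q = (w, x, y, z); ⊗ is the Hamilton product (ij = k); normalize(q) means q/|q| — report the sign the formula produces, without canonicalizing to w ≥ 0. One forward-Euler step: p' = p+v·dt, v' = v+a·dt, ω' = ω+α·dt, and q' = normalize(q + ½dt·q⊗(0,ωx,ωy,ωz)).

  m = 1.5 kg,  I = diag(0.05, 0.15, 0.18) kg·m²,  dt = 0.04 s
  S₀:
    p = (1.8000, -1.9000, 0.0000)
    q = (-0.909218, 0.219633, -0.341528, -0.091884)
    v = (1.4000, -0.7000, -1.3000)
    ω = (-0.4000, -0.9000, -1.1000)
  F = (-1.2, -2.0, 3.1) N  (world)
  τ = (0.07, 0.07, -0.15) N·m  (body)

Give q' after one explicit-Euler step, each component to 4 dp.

Hamilton product q⊗(0,ω) = (-0.3205944, 0.6566724, 1.0966461, 0.6658589)
updated quaternion q' = (-0.9152, 0.2327, -0.3195, -0.0785)

q' = (-0.9152, 0.2327, -0.3195, -0.0785)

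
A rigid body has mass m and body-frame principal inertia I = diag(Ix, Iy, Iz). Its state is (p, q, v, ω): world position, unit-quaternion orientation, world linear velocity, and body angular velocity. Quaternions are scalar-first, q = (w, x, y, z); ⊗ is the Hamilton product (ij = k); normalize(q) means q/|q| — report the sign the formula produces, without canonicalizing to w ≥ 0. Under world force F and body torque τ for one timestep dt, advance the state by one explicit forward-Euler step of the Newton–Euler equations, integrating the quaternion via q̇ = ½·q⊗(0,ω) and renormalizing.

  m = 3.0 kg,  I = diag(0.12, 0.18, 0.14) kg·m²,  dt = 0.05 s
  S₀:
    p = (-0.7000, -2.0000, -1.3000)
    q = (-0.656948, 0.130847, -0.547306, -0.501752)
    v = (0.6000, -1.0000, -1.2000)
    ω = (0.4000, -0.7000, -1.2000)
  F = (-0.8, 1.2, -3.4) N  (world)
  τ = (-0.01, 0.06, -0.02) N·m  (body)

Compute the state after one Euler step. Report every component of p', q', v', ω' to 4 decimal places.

gyro term ω×Iω = (-0.0336, 0.0096, -0.0168)
(τ − ω×Iω)/I = (0.1967, 0.2800, -0.0229)
ω + α·dt = (0.4098, -0.6860, -1.2011)
q⊗(0,ω) = (-1.0375554, 0.0427616, 0.4161792, 0.9156671)
updated quaternion q' = (-0.6824, 0.1318, -0.5366, -0.4785)
a = (-0.2667, 0.4000, -1.1333)
p + v·dt = (-0.6700, -2.0500, -1.3600)
v + (F/m)dt = (0.5867, -0.9800, -1.2567)

p' = (-0.6700, -2.0500, -1.3600)
q' = (-0.6824, 0.1318, -0.5366, -0.4785)
v' = (0.5867, -0.9800, -1.2567)
ω' = (0.4098, -0.6860, -1.2011)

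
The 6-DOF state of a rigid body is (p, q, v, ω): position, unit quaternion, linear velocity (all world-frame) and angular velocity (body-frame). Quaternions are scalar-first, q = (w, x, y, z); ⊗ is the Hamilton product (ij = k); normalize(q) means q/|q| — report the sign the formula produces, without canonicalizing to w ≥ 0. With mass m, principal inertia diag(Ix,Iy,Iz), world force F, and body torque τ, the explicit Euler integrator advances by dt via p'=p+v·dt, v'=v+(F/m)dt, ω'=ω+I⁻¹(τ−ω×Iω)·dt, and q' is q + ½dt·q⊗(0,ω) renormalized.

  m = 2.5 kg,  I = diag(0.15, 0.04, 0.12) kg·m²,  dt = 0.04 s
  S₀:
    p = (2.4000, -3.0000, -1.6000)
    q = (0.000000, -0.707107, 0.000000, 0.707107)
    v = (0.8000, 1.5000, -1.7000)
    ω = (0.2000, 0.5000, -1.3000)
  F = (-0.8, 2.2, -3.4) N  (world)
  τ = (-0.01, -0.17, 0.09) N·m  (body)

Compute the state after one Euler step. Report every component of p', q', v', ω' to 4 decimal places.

ω×(Iω) gyroscopic = (-0.0520, -0.0078, -0.0110)
(τ − ω×Iω)/I = (0.2800, -4.0550, 0.8417)
new body rate ω' = (0.2112, 0.3378, -1.2663)
q⊗(0,ω) = (1.0606605, -0.3535535, -0.7778177, -0.3535535)
q + ½dt·q⊗(0,ω), renormalized = (0.0212, -0.7139, -0.0156, 0.6998)
a = F/m = (-0.3200, 0.8800, -1.3600)
p + v·dt = (2.4320, -2.9400, -1.6680)
new velocity v' = (0.7872, 1.5352, -1.7544)

p' = (2.4320, -2.9400, -1.6680)
q' = (0.0212, -0.7139, -0.0156, 0.6998)
v' = (0.7872, 1.5352, -1.7544)
ω' = (0.2112, 0.3378, -1.2663)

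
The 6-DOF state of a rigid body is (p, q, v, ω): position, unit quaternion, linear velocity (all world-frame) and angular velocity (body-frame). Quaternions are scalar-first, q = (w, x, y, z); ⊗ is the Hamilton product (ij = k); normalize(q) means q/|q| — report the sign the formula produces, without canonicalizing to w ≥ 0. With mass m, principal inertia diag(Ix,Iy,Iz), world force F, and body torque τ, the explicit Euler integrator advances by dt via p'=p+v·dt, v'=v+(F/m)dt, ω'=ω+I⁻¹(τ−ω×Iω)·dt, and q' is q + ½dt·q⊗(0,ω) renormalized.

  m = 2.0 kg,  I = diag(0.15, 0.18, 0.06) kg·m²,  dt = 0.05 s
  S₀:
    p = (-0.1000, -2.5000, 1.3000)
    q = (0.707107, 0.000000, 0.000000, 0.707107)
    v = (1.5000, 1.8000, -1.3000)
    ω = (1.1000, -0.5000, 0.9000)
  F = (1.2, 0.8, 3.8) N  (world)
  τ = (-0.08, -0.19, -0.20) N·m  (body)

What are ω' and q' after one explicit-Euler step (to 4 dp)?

α = I⁻¹(τ − ω×Iω) = (-0.8933, -1.5506, -3.0583)
new body rate ω' = (1.0553, -0.5775, 0.7471)
2q̇ = q⊗(0,ω) = (-0.6363963, 1.1313712, 0.4242642, 0.6363963)
q + ½dt·q⊗(0,ω), renormalized = (0.6907, 0.0283, 0.0106, 0.7225)

ω' = (1.0553, -0.5775, 0.7471)
q' = (0.6907, 0.0283, 0.0106, 0.7225)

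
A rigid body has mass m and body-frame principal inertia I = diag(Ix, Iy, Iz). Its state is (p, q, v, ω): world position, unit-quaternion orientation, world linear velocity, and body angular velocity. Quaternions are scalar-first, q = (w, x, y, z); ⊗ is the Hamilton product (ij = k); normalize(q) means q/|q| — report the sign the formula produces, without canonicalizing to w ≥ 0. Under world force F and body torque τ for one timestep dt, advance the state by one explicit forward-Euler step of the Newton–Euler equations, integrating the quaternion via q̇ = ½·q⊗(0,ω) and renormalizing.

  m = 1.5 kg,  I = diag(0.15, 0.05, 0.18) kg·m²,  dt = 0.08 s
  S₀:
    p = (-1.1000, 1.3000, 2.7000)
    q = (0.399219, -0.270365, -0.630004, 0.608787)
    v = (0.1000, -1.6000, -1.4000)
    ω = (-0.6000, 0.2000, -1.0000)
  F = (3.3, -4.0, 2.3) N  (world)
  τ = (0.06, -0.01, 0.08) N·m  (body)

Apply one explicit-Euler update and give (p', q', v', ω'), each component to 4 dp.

p' = (-1.0920, 1.1720, 2.5880)
q' = (0.4216, -0.2593, -0.6515, 0.5749)
v' = (0.2760, -1.8133, -1.2773)
ω' = (-0.5541, 0.2128, -0.9698)

angular accel α = (0.5733, 0.1600, 0.3778)
new body rate ω' = (-0.5541, 0.2128, -0.9698)
q⊗(0,ω) = (0.5725688, 0.2687152, -0.5557934, -0.8312944)
updated quaternion q' = (0.4216, -0.2593, -0.6515, 0.5749)
linear accel F/m = (2.2000, -2.6667, 1.5333)
new position p' = (-1.0920, 1.1720, 2.5880)
v' = v + a·dt = (0.2760, -1.8133, -1.2773)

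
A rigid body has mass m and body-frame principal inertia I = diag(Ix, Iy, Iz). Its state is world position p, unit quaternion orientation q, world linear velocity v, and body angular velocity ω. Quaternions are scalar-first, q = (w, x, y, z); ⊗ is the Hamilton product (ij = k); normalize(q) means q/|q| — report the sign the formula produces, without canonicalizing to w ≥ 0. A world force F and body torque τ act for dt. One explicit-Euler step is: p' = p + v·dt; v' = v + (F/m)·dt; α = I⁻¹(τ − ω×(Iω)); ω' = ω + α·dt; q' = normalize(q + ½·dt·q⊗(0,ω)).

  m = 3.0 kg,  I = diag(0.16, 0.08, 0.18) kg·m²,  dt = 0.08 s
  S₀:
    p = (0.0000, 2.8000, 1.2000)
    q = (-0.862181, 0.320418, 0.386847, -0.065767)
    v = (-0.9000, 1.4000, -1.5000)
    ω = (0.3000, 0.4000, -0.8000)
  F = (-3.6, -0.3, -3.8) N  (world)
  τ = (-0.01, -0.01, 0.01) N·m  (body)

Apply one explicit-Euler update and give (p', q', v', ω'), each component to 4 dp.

p' = (-0.0720, 2.9120, 1.0800)
q' = (-0.8737, 0.2985, 0.3822, -0.0377)
v' = (-0.9960, 1.3920, -1.6013)
ω' = (0.3110, 0.3852, -0.7913)

a = F/m = (-1.2000, -0.1000, -1.2667)
p + v·dt = (-0.0720, 2.9120, 1.0800)
v + (F/m)dt = (-0.9960, 1.3920, -1.6013)
α = I⁻¹(τ − ω×Iω) = (0.1375, -0.1850, 0.1089)
new body rate ω' = (0.3110, 0.3852, -0.7913)
2q̇ = q⊗(0,ω) = (-0.3034778, -0.5418251, -0.1082681, 0.7018579)
updated quaternion q' = (-0.8737, 0.2985, 0.3822, -0.0377)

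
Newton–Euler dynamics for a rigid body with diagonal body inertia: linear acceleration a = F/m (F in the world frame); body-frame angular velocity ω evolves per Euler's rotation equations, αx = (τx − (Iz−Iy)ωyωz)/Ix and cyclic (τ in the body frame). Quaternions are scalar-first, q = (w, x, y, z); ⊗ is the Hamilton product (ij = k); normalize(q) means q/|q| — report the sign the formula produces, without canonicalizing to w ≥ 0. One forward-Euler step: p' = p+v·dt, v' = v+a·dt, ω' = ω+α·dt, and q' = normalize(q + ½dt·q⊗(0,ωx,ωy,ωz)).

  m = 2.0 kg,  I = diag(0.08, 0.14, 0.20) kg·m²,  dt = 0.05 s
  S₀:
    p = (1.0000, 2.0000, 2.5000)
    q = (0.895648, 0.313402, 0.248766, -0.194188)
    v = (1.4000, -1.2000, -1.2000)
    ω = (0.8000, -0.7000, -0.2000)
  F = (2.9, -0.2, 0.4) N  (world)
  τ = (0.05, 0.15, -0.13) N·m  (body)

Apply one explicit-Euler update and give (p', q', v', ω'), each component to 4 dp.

α = I⁻¹(τ − ω×Iω) = (0.5200, 0.9343, -0.4820)
new body rate ω' = (0.8260, -0.6533, -0.2241)
q⊗(0,ω) = (-0.1154230, 0.5308336, -0.7196236, -0.5975238)
q + ½dt·q⊗(0,ω), renormalized = (0.8924, 0.3266, 0.2307, -0.2090)
a = F/m = (1.4500, -0.1000, 0.2000)
p + v·dt = (1.0700, 1.9400, 2.4400)
v + (F/m)dt = (1.4725, -1.2050, -1.1900)

p' = (1.0700, 1.9400, 2.4400)
q' = (0.8924, 0.3266, 0.2307, -0.2090)
v' = (1.4725, -1.2050, -1.1900)
ω' = (0.8260, -0.6533, -0.2241)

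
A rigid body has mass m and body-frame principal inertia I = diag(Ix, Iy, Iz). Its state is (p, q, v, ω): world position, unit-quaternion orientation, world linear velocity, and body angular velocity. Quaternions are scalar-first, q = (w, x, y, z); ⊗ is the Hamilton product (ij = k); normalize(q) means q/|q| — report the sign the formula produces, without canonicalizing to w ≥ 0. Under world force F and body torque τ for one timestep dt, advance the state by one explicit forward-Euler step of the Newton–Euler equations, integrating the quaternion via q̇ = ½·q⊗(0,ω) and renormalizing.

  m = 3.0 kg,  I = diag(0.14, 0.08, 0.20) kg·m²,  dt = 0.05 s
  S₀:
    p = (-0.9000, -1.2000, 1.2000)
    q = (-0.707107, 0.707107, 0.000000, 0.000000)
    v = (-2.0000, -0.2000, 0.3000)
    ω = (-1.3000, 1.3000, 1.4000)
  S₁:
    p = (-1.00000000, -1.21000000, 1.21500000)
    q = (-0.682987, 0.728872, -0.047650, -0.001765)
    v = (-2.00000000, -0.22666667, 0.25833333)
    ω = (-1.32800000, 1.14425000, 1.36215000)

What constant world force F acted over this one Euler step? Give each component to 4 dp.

v₁ − v₀ = (0.00000000, -0.02666667, -0.04166667)
applied force F = (0.0000, -1.6000, -2.5000)

F = (0.0000, -1.6000, -2.5000)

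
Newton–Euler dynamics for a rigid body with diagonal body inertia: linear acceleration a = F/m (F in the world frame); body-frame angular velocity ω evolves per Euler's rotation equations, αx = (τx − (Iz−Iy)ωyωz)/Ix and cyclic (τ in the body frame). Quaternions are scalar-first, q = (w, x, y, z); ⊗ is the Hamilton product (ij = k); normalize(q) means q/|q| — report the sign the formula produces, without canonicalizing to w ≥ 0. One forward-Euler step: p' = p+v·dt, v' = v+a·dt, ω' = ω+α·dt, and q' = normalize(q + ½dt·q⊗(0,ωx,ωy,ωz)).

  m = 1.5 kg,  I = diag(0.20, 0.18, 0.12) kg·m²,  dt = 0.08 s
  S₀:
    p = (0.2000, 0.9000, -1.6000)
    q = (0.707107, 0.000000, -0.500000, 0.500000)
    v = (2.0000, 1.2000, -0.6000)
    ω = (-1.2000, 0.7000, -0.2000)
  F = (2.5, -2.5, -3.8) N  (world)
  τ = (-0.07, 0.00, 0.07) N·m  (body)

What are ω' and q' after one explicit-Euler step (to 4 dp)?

angular accel α = (-0.3920, -0.1067, 0.4433)
new body rate ω' = (-1.2314, 0.6915, -0.1645)
2q̇ = q⊗(0,ω) = (0.4500000, -1.0985284, -0.1050251, -0.7414214)
updated quaternion q' = (0.7240, -0.0439, -0.5034, 0.4696)

ω' = (-1.2314, 0.6915, -0.1645)
q' = (0.7240, -0.0439, -0.5034, 0.4696)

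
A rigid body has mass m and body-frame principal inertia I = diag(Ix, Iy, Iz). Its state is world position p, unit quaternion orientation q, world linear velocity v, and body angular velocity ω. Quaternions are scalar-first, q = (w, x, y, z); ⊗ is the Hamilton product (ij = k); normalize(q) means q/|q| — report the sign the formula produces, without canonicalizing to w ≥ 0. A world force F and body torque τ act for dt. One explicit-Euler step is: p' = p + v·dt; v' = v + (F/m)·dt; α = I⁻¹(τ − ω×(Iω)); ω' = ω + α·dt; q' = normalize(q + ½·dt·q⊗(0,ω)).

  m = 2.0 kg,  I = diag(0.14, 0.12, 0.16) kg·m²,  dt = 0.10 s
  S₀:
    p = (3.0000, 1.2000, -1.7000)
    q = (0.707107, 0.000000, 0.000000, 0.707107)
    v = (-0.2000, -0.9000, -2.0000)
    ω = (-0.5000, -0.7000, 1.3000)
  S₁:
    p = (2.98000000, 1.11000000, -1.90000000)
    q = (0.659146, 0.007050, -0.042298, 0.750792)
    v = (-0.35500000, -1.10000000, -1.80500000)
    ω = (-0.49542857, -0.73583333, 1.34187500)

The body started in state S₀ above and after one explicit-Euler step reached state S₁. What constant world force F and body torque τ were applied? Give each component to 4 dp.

F = (-3.1000, -4.0000, 3.9000)
τ = (-0.0300, -0.0300, 0.0600)

Δv = v₁−v₀ = (-0.15500000, -0.20000000, 0.19500000)
F = m·Δv/dt = (-3.1000, -4.0000, 3.9000)
rate change Δω = (0.00457143, -0.03583333, 0.04187500)
precession coupling = (-0.0364, 0.0130, -0.0070)
applied torque τ = (-0.0300, -0.0300, 0.0600)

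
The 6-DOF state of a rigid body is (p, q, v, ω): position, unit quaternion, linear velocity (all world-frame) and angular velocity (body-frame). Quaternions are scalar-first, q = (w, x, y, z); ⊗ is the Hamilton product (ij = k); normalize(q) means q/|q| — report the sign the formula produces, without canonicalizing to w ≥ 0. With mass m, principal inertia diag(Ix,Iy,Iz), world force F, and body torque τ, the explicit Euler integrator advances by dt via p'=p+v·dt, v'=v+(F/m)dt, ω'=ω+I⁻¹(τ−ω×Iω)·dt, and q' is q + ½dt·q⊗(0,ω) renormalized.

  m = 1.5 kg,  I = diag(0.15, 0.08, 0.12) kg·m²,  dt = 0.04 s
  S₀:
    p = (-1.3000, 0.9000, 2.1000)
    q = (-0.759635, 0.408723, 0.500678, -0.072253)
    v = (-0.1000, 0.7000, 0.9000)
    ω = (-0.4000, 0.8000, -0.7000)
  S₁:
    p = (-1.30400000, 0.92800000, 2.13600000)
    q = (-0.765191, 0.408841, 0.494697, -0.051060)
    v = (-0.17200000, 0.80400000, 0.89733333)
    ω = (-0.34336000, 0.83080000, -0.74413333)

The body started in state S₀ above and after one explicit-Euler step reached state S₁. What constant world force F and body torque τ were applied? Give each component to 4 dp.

ω₁ − ω₀ = (0.05664000, 0.03080000, -0.04413333)
I·α + gyro = (0.1900, 0.0700, -0.1100)
velocity change Δv = (-0.07200000, 0.10400000, -0.00266667)
F = m·Δv/dt = (-2.7000, 3.9000, -0.1000)

F = (-2.7000, 3.9000, -0.1000)
τ = (0.1900, 0.0700, -0.1100)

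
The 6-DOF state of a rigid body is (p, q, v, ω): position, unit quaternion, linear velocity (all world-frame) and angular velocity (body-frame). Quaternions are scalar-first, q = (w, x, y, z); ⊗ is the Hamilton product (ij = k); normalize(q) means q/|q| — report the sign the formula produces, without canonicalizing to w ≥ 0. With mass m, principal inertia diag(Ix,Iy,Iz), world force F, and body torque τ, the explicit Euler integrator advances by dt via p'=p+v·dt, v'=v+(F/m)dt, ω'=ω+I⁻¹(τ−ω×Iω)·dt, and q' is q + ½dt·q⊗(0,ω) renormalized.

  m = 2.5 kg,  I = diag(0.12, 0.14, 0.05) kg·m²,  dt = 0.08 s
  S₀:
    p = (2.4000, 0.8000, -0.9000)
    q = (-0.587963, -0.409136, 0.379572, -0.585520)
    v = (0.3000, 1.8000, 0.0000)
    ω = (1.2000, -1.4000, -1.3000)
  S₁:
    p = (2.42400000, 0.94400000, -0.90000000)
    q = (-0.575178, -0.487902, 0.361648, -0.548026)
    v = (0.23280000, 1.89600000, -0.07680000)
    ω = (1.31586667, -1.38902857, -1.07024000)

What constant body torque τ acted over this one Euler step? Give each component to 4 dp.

τ = (0.0100, -0.0900, 0.1100)

ω₁ − ω₀ = (0.11586667, 0.01097143, 0.22976000)
τ = I·(Δω/dt) + ω₀×(Iω₀) = (0.0100, -0.0900, 0.1100)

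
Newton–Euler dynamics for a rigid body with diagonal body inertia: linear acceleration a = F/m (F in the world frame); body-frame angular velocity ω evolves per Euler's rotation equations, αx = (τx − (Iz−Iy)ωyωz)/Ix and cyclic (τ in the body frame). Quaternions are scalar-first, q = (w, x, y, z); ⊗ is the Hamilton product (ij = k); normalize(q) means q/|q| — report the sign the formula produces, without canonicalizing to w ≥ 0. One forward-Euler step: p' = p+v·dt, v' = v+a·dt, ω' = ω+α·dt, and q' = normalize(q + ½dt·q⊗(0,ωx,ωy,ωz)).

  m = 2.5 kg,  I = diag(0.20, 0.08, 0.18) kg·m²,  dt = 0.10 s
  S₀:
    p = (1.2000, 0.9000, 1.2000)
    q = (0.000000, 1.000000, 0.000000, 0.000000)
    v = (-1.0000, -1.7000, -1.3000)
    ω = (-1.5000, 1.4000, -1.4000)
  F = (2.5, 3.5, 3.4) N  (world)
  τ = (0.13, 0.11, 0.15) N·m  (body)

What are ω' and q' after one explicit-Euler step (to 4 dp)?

angular accel α = (1.6300, 0.8500, -0.5667)
new body rate ω' = (-1.3370, 1.4850, -1.4567)
Hamilton product q⊗(0,ω) = (1.5000000, 0.0000000, 1.4000000, 1.4000000)
q + ½dt·q⊗(0,ω), renormalized = (0.0744, 0.9924, 0.0695, 0.0695)

ω' = (-1.3370, 1.4850, -1.4567)
q' = (0.0744, 0.9924, 0.0695, 0.0695)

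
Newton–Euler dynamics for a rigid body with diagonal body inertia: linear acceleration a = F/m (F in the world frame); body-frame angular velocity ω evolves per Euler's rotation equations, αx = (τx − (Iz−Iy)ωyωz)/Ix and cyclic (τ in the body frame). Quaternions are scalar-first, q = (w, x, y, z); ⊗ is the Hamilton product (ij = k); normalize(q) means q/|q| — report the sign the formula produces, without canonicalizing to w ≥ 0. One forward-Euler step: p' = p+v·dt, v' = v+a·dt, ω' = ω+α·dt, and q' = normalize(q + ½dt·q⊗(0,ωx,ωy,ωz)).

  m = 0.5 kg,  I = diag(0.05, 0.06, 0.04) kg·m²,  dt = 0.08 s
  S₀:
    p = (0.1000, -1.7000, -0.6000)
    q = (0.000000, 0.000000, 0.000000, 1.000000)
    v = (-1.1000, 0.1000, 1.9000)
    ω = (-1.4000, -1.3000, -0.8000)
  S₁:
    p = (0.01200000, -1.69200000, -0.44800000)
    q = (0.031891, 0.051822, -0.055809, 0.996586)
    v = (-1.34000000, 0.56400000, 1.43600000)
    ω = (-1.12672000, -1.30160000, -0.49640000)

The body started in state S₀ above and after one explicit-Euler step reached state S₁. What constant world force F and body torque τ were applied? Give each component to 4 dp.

F = (-1.5000, 2.9000, -2.9000)
τ = (0.1500, 0.0100, 0.1700)

rate change Δω = (0.27328000, -0.00160000, 0.30360000)
gyro term ω₀×Iω₀ = (-0.0208, 0.0112, 0.0182)
applied torque τ = (0.1500, 0.0100, 0.1700)
v₁ − v₀ = (-0.24000000, 0.46400000, -0.46400000)
F = m·Δv/dt = (-1.5000, 2.9000, -2.9000)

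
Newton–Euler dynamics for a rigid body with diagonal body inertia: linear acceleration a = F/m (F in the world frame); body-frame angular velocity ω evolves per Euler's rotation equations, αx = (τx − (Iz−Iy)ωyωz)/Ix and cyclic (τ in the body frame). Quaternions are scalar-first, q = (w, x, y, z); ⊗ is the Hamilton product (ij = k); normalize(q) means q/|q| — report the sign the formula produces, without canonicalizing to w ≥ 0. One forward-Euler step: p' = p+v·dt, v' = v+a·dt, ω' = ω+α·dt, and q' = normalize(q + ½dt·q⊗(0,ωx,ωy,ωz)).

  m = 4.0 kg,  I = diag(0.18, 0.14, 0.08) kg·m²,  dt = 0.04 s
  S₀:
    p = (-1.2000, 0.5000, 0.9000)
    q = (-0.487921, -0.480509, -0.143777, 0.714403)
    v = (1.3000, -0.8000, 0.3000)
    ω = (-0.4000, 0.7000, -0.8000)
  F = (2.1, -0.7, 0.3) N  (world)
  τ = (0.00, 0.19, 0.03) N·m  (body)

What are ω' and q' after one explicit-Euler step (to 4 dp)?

precession coupling ω×(Iω) = (0.0336, 0.0320, 0.0112)
angular accel α = (-0.1867, 1.1286, 0.2350)
ω + α·dt = (-0.4075, 0.7451, -0.7906)
2q̇ = q⊗(0,ω) = (0.4799627, -0.1898921, -1.0117131, -0.0035303)
q' = normalize(q + ½dt·q⊗(0,ω)) = (-0.4782, -0.4842, -0.1640, 0.7141)

ω' = (-0.4075, 0.7451, -0.7906)
q' = (-0.4782, -0.4842, -0.1640, 0.7141)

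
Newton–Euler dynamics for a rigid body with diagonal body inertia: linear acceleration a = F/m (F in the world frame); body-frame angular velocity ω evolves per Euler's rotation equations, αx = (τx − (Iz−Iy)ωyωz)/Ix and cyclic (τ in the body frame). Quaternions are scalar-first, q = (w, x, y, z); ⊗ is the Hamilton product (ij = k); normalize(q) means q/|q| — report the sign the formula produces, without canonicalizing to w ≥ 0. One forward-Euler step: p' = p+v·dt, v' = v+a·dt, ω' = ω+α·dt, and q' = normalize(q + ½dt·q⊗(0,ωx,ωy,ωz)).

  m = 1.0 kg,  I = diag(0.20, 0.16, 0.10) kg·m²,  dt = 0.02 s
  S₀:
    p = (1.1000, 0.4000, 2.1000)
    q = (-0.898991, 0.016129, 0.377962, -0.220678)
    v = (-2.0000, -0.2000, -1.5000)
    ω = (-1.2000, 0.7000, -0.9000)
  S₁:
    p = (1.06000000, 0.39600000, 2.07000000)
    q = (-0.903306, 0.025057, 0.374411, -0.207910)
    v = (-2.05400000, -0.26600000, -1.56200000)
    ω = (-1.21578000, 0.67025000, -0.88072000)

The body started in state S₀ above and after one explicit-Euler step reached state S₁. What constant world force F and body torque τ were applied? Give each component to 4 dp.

velocity change Δv = (-0.05400000, -0.06600000, -0.06200000)
m·(v₁−v₀)/dt = (-2.7000, -3.3000, -3.1000)
Δω = ω₁−ω₀ = (-0.01578000, -0.02975000, 0.01928000)
I·α + gyro = (-0.1200, -0.1300, 0.1300)

F = (-2.7000, -3.3000, -3.1000)
τ = (-0.1200, -0.1300, 0.1300)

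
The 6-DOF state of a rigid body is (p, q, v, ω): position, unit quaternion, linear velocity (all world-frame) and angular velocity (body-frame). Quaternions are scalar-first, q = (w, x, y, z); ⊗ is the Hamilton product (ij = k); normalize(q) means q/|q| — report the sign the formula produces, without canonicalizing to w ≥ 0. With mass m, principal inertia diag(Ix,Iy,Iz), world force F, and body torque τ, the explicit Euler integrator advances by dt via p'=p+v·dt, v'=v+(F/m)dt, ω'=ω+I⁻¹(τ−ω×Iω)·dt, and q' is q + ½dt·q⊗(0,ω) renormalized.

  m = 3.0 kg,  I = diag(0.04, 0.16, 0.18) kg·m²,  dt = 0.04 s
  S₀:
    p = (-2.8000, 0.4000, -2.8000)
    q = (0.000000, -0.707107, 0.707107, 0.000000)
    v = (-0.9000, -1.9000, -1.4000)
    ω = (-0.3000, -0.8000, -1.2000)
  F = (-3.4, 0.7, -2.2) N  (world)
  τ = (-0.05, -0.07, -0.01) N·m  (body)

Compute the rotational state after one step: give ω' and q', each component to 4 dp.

ω' = (-0.3692, -0.8049, -1.2086)
q' = (0.0071, -0.7238, 0.6898, 0.0155)

α = I⁻¹(τ − ω×Iω) = (-1.7300, -0.1225, -0.2156)
new body rate ω' = (-0.3692, -0.8049, -1.2086)
Hamilton product q⊗(0,ω) = (0.3535535, -0.8485284, -0.8485284, 0.7778177)
q + ½dt·q⊗(0,ω), renormalized = (0.0071, -0.7238, 0.6898, 0.0155)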